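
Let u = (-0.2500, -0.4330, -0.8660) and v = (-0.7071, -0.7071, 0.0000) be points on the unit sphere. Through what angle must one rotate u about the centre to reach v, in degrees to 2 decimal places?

u·v = 0.4829; |u| = 1.0000, |v| = 1.0000.
cos θ = (u·v)/(|u||v|) = 0.4830, so θ = 61.12°.

61.12°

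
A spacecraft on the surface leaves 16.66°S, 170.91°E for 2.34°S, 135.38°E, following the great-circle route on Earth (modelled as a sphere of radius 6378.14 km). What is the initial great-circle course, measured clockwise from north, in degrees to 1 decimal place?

With φ₁ = -0.2908, φ₂ = -0.0408, Δλ = -0.6201 rad, the forward-azimuth formula gives
θ = atan2( sin Δλ cos φ₂ , cos φ₁ sin φ₂ − sin φ₁ cos φ₂ cos Δλ ) = atan2(-0.5806, 0.1940) = -71.52°.
Adding 360° brings this into [0°, 360°): 288.5°.

288.5°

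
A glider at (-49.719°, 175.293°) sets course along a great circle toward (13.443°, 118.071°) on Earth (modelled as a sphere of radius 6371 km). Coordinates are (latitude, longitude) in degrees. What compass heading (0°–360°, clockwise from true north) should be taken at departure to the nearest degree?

Δλ = -57.222° = -0.9987 rad.
y = sin Δλ · cos φ₂ = (-0.8408)(0.9726) = -0.8177
x = cos φ₁ sin φ₂ − sin φ₁ cos φ₂ cos Δλ = (0.6465)(0.2325) − (-0.7629)(0.9726)(0.5414) = 0.5520
θ = atan2(y, x) = -55.98°; adding 360° gives 304°.

304°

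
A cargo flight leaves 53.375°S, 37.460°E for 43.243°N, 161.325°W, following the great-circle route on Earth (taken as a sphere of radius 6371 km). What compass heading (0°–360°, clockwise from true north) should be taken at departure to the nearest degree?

122°

Δλ = 161.215° = 2.8137 rad.
y = sin Δλ · cos φ₂ = (0.3220)(0.7285) = 0.2346
x = cos φ₁ sin φ₂ − sin φ₁ cos φ₂ cos Δλ = (0.5966)(0.6851) − (-0.8026)(0.7285)(-0.9467) = -0.1448
θ = atan2(y, x) = 121.68°, so the bearing is 122°.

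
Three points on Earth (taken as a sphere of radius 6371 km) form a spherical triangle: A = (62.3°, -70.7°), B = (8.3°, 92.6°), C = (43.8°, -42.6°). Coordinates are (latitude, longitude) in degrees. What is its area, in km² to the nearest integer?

24916506 km²

Side lengths (central angles): a = 1.9898, b = 0.4305, c = 1.8889 rad; semiperimeter s = 2.1546.
By l'Huilier's theorem, tan(E/4) = √[tan(s/2) tan((s−a)/2) tan((s−b)/2) tan((s−c)/2)], giving spherical excess E = 0.6139 rad.
Area = E·R² = 0.6139 × (6371)² ≈ 24916506 km².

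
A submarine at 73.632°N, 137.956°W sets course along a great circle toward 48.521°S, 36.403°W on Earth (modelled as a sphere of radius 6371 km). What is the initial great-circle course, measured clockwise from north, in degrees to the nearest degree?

97°

Δλ = 101.553° = 1.7724 rad.
y = sin Δλ · cos φ₂ = (0.9797)(0.6623) = 0.6489
x = cos φ₁ sin φ₂ − sin φ₁ cos φ₂ cos Δλ = (0.2818)(-0.7492) − (0.9595)(0.6623)(-0.2003) = -0.0839
θ = atan2(y, x) = 97.36°, so the bearing is 97°.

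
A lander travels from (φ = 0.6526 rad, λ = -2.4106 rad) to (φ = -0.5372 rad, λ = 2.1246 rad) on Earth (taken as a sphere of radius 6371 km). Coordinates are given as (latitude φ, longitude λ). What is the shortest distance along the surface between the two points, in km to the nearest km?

12847 km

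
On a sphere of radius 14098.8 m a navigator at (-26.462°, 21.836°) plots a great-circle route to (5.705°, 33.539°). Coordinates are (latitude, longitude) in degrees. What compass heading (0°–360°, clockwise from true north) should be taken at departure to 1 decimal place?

With φ₁ = -0.4618, φ₂ = 0.0996, Δλ = 0.2043 rad, the forward-azimuth formula gives
θ = atan2( sin Δλ cos φ₂ , cos φ₁ sin φ₂ − sin φ₁ cos φ₂ cos Δλ ) = atan2(0.2018, 0.5232) = 21.10°.
So the initial bearing is 21.1°.

21.1°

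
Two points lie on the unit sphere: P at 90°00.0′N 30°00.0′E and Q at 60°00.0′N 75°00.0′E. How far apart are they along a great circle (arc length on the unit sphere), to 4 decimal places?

0.5236

Let φ₁ = 1.5708 rad, φ₂ = 1.0472 rad, and Δλ = 0.7854 rad.
cos c = sin φ₁ sin φ₂ + cos φ₁ cos φ₂ cos Δλ = (1.0000)(0.8660) + (0.0000)(0.5000)(0.7071) = 0.86603,
so c = arccos(0.86603) = 0.52360 rad.
On the unit sphere the arc length equals the central angle: 0.5236.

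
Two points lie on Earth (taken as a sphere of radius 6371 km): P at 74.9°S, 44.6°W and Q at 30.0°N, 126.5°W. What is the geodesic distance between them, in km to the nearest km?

With latitudes φ₁ = -74.900°, φ₂ = 30.000° and longitude difference Δλ = -81.900°:
cos c = sin φ₁ sin φ₂ + cos φ₁ cos φ₂ cos Δλ = (-0.9655)(0.5000) + (0.2605)(0.8660)(0.1409) = -0.45095,
so c = arccos(-0.45095) = 2.03862 rad.
Distance = R·c = 6371 × 2.0386 ≈ 12988 km.

12988 km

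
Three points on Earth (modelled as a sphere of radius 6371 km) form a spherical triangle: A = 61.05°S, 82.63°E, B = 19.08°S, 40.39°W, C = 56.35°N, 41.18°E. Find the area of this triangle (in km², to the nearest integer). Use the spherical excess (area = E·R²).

Side lengths (central angles): a = 1.7674, b = 2.1263, c = 1.5340 rad; semiperimeter s = 2.7139.
By l'Huilier's theorem, tan(E/4) = √[tan(s/2) tan((s−a)/2) tan((s−b)/2) tan((s−c)/2)], giving spherical excess E = 2.4187 rad.
Area = E·R² = 2.4187 × (6371)² ≈ 98172769 km².

98172769 km²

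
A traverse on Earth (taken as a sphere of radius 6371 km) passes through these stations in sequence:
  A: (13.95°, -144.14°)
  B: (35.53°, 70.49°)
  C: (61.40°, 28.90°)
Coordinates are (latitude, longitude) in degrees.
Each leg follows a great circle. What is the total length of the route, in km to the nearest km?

Leg A→B: central angle 2.1057 rad, distance 13415.7 km.
Leg B→C: central angle 0.6409 rad, distance 4082.9 km.
Total: 13415.7 + 4082.9 ≈ 17499 km.

17499 km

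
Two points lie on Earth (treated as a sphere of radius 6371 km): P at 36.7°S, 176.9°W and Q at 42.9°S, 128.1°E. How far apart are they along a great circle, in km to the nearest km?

In radians: φ₁ = -0.6405, φ₂ = -0.7487, Δλ = -55.000° = -0.9599 rad.
cos c = sin φ₁ sin φ₂ + cos φ₁ cos φ₂ cos Δλ = (-0.5976)(-0.6807) + (0.8018)(0.7325)(0.5736) = 0.74370,
so c = arccos(0.74370) = 0.73221 rad.
Distance = R·c = 6371 × 0.7322 ≈ 4665 km.

4665 km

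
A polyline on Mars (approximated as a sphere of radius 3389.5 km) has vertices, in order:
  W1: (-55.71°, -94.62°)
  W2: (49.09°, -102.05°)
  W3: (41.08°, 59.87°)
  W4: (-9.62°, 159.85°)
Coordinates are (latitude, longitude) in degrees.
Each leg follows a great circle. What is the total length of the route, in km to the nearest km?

17583 km

Leg W1→W2: central angle 1.8323 rad, distance 6210.6 km.
Leg W2→W3: central angle 1.5435 rad, distance 5231.5 km.
Leg W3→W4: central angle 1.8117 rad, distance 6140.9 km.
Total: 6210.6 + 5231.5 + 6140.9 ≈ 17583 km.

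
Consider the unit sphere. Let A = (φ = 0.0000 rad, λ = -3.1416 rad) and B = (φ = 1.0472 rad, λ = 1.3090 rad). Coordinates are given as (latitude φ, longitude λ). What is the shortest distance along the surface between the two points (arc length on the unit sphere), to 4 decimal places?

In radians: φ₁ = 0.0000, φ₂ = 1.0472, Δλ = -104.999° = -1.8326 rad.
cos c = sin φ₁ sin φ₂ + cos φ₁ cos φ₂ cos Δλ = (0.0000)(0.8660) + (1.0000)(0.5000)(-0.2588) = -0.12940,
so c = arccos(-0.12940) = 1.70056 rad.
On the unit sphere the arc length equals the central angle: 1.7006.

1.7006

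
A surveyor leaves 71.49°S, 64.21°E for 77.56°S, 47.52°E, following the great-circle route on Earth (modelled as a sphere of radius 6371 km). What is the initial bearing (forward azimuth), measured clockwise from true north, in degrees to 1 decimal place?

With φ₁ = -1.2477, φ₂ = -1.3537, Δλ = -0.2913 rad, the forward-azimuth formula gives
θ = atan2( sin Δλ cos φ₂ , cos φ₁ sin φ₂ − sin φ₁ cos φ₂ cos Δλ ) = atan2(-0.0619, -0.1143) = -151.59°.
Adding 360° brings this into [0°, 360°): 208.4°.

208.4°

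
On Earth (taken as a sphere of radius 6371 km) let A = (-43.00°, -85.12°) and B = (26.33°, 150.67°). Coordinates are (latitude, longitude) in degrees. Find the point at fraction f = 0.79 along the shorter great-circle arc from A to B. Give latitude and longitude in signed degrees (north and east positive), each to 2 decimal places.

The central angle between A and B is δ = 2.3064 rad.
With f = 0.79, the slerp weights are sin((1−f)δ)/sin δ = 0.6280 and sin(fδ)/sin δ = 1.3064.
Weighted sum of the unit vectors: (0.6280)·(0.0622,-0.7287,-0.6820) + (1.3064)·(-0.7814,0.4390,0.4435) = (-0.9817, 0.1159, 0.1511).
Converting back: φ = atan2(z, √(x²+y²)) = 8.69°, λ = atan2(y, x) = 173.27°.

8.69°, 173.27°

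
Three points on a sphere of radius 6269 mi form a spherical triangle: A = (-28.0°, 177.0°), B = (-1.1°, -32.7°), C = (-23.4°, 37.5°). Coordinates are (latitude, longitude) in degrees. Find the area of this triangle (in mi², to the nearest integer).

106278491 mi²

Side lengths (central angles): a = 1.2467, b = 2.0150, c = 2.4307 rad; semiperimeter s = 2.8462.
By l'Huilier's theorem, tan(E/4) = √[tan(s/2) tan((s−a)/2) tan((s−b)/2) tan((s−c)/2)], giving spherical excess E = 2.7043 rad.
Area = E·R² = 2.7043 × (6269)² ≈ 106278491 mi².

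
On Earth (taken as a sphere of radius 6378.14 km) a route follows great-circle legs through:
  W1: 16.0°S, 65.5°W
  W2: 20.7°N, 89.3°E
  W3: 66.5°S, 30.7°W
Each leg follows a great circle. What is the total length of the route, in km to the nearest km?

Leg W1→W2: central angle 2.7166 rad, distance 17327.1 km.
Leg W2→W3: central angle 2.1068 rad, distance 13437.1 km.
Total: 17327.1 + 13437.1 ≈ 30764 km.

30764 km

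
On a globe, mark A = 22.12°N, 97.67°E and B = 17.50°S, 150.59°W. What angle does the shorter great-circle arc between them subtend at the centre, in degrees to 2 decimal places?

Let φ₁ = 0.3861 rad, φ₂ = -0.3054 rad, and Δλ = 1.9502 rad.
Haversine: a = sin²(Δφ/2) + cos φ₁ cos φ₂ sin²(Δλ/2) = 0.1149 + (0.9264)(0.9537)(0.6852) = 0.72024.
Central angle c = 2·arcsin(√a) = 2.02693 rad.
So the angular separation is 116.13°.

116.13°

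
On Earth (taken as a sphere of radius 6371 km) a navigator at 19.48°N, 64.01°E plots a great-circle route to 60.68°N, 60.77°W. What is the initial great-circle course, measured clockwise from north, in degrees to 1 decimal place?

With φ₁ = 0.3400, φ₂ = 1.0591, Δλ = -2.1778 rad, the forward-azimuth formula gives
θ = atan2( sin Δλ cos φ₂ , cos φ₁ sin φ₂ − sin φ₁ cos φ₂ cos Δλ ) = atan2(-0.4022, 0.9151) = -23.73°.
Adding 360° brings this into [0°, 360°): 336.3°.

336.3°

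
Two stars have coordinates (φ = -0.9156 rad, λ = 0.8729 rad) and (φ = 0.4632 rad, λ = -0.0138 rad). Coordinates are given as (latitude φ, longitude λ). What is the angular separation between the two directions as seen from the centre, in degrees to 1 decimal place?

In radians: φ₁ = -0.9156, φ₂ = 0.4632, Δλ = -50.804° = -0.8867 rad.
cos c = sin φ₁ sin φ₂ + cos φ₁ cos φ₂ cos Δλ = (-0.7929)(0.4468) + (0.6093)(0.8946)(0.6320) = -0.00980,
so c = arccos(-0.00980) = 1.58059 rad.
So the angular separation is 90.6°.

90.6°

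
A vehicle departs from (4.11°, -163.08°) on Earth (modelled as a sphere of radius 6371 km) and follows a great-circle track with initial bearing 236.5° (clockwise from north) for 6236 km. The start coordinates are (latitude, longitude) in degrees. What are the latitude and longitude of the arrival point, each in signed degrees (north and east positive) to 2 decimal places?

-24.64°, 147.34°

Angular distance δ = d/R = 6236/6371 = 0.97881 rad; initial bearing θ = 4.1277 rad.
sin φ₂ = sin φ₁ cos δ + cos φ₁ sin δ cos θ = (0.0717)(0.5580) + (0.9974)(0.8298)(-0.5519) = -0.4168, so φ₂ = -24.64°.
Δλ = atan2(sin θ sin δ cos φ₁, cos δ − sin φ₁ sin φ₂) = atan2(-0.6902, 0.5879) = -49.577°.
λ₂ = -163.080° − 49.577° = -212.66° → 147.34° after wrapping to (−180°, 180°].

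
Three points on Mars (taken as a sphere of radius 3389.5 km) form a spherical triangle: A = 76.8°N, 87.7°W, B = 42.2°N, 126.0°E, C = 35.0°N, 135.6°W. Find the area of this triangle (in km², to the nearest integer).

Side lengths (central angles): a = 1.2696, b = 0.8178, c = 1.0318 rad; semiperimeter s = 1.5596.
By l'Huilier's theorem, tan(E/4) = √[tan(s/2) tan((s−a)/2) tan((s−b)/2) tan((s−c)/2)], giving spherical excess E = 0.4903 rad.
Area = E·R² = 0.4903 × (3389.5)² ≈ 5632688 km².

5632688 km²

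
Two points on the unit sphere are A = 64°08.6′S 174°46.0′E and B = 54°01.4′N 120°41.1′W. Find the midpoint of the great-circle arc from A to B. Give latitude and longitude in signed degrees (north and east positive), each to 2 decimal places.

The central angle between A and B is δ = 2.2372 rad.
With f = 0.5, the slerp weights are sin((1−f)δ)/sin δ = 1.1443 and sin(fδ)/sin δ = 1.1443.
Weighted sum of the unit vectors: (1.1443)·(-0.4343,0.0398,-0.8999) + (1.1443)·(-0.2998,-0.5052,0.8093) = (-0.8400, -0.5326, -0.1037).
Converting back: φ = atan2(z, √(x²+y²)) = -5.95°, λ = atan2(y, x) = -147.62°.

-5.95°, -147.62°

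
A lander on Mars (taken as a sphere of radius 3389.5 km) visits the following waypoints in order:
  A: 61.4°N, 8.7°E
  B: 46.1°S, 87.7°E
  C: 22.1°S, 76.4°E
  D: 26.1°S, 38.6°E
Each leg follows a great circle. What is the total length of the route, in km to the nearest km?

10945 km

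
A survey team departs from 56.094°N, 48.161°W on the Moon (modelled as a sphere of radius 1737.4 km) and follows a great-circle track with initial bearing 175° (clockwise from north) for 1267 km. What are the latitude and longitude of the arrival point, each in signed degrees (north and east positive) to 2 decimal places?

Angular distance δ = d/R = 1267/1737.4 = 0.72925 rad; initial bearing θ = 3.0543 rad.
sin φ₂ = sin φ₁ cos δ + cos φ₁ sin δ cos θ = (0.8300)(0.7457) + (0.5578)(0.6663)(-0.9962) = 0.2486, so φ₂ = 14.39°.
Δλ = atan2(sin θ sin δ cos φ₁, cos δ − sin φ₁ sin φ₂) = atan2(0.0324, 0.5393) = 3.437°.
λ₂ = -48.161° + 3.437° = -44.72°.

14.39°, -44.72°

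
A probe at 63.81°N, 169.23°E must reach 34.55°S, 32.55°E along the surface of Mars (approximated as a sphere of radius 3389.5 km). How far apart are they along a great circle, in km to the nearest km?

Let φ₁ = 1.1137 rad, φ₂ = -0.6030 rad, and Δλ = -2.3855 rad.
cos c = sin φ₁ sin φ₂ + cos φ₁ cos φ₂ cos Δλ = (0.8973)(-0.5671) + (0.4413)(0.8236)(-0.7275) = -0.77337,
so c = arccos(-0.77337) = 2.45493 rad.
Distance = R·c = 3389.5 × 2.4549 ≈ 8321 km.

8321 km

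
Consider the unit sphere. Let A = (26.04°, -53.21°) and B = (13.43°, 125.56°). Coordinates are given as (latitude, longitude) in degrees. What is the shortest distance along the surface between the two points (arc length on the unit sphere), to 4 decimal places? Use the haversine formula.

With latitudes φ₁ = 26.040°, φ₂ = 13.430° and longitude difference Δλ = 178.770°:
Haversine: a = sin²(Δφ/2) + cos φ₁ cos φ₂ sin²(Δλ/2) = 0.0121 + (0.8985)(0.9727)(0.9999) = 0.88588.
Central angle c = 2·arcsin(√a) = 2.45239 rad.
On the unit sphere the arc length equals the central angle: 2.4524.

2.4524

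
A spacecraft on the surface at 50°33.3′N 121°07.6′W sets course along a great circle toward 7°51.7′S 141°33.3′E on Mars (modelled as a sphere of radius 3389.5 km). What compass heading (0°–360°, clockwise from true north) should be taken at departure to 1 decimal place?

Δλ = -97.318° = -1.6985 rad.
y = sin Δλ · cos φ₂ = (-0.9919)(0.9906) = -0.9825
x = cos φ₁ sin φ₂ − sin φ₁ cos φ₂ cos Δλ = (0.6353)(-0.1368) − (0.7722)(0.9906)(-0.1274) = 0.0105
θ = atan2(y, x) = -89.39°; adding 360° gives 270.6°.

270.6°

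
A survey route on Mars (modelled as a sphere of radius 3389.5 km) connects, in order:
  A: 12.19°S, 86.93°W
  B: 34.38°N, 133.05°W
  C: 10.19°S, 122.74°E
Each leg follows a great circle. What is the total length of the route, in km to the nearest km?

Leg A→B: central angle 1.1153 rad, distance 3780.2 km.
Leg B→C: central angle 1.8748 rad, distance 6354.5 km.
Total: 3780.2 + 6354.5 ≈ 10135 km.

10135 km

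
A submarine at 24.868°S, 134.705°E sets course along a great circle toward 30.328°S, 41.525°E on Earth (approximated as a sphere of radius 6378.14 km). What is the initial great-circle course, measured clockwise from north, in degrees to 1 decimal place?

241.0°

Δλ = -93.180° = -1.6263 rad.
y = sin Δλ · cos φ₂ = (-0.9985)(0.8631) = -0.8618
x = cos φ₁ sin φ₂ − sin φ₁ cos φ₂ cos Δλ = (0.9073)(-0.5049) − (-0.4205)(0.8631)(-0.0555) = -0.4783
θ = atan2(y, x) = -119.03°; adding 360° gives 241.0°.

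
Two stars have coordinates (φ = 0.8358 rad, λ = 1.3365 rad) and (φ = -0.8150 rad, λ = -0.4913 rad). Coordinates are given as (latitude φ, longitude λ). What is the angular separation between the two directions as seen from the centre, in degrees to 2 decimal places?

In radians: φ₁ = 0.8358, φ₂ = -0.8150, Δλ = -104.725° = -1.8278 rad.
cos c = sin φ₁ sin φ₂ + cos φ₁ cos φ₂ cos Δλ = (0.7418)(-0.7277) + (0.6706)(0.6859)(-0.2542) = -0.65676,
so c = arccos(-0.65676) = 2.28731 rad.
So the angular separation is 131.05°.

131.05°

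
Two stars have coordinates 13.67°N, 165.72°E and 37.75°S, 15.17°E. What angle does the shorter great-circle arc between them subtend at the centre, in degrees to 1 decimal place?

144.5°

Let φ₁ = 0.2386 rad, φ₂ = -0.6589 rad, and Δλ = -2.6276 rad.
cos c = sin φ₁ sin φ₂ + cos φ₁ cos φ₂ cos Δλ = (0.2363)(-0.6122) + (0.9717)(0.7907)(-0.8708) = -0.81370,
so c = arccos(-0.81370) = 2.52129 rad.
So the angular separation is 144.5°.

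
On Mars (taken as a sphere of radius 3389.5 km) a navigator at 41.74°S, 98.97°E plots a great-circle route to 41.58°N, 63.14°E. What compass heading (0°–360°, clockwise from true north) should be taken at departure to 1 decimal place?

334.0°

With φ₁ = -0.7285, φ₂ = 0.7257, Δλ = -0.6254 rad, the forward-azimuth formula gives
θ = atan2( sin Δλ cos φ₂ , cos φ₁ sin φ₂ − sin φ₁ cos φ₂ cos Δλ ) = atan2(-0.4379, 0.8990) = -25.97°.
Adding 360° brings this into [0°, 360°): 334.0°.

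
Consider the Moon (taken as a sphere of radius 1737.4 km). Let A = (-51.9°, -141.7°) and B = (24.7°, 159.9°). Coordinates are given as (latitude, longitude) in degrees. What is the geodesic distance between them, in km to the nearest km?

With latitudes φ₁ = -51.900°, φ₂ = 24.700° and longitude difference Δλ = -58.400°:
cos c = sin φ₁ sin φ₂ + cos φ₁ cos φ₂ cos Δλ = (-0.7869)(0.4179) + (0.6170)(0.9085)(0.5240) = -0.03510,
so c = arccos(-0.03510) = 1.60590 rad.
Distance = R·c = 1737.4 × 1.6059 ≈ 2790 km.

2790 km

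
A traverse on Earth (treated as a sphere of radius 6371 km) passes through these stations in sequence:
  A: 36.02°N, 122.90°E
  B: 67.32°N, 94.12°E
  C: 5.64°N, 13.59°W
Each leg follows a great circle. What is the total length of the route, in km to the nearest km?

14101 km

Leg A→B: central angle 0.6165 rad, distance 3927.4 km.
Leg B→C: central angle 1.5968 rad, distance 10173.5 km.
Total: 3927.4 + 10173.5 ≈ 14101 km.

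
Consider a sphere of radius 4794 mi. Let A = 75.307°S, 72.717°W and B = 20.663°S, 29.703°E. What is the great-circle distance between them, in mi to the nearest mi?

6118 mi

With latitudes φ₁ = -75.307°, φ₂ = -20.663° and longitude difference Δλ = 102.420°:
Haversine: a = sin²(Δφ/2) + cos φ₁ cos φ₂ sin²(Δλ/2) = 0.2107 + (0.2536)(0.9357)(0.6075) = 0.35486.
Central angle c = 2·arcsin(√a) = 1.27627 rad.
Distance = R·c = 4794 × 1.2763 ≈ 6118 mi.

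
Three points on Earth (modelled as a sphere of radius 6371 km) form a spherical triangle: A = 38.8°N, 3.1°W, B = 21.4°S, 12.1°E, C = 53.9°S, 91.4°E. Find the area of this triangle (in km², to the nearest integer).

21011949 km²

Side lengths (central angles): a = 1.1629, b = 2.1440, c = 1.0797 rad; semiperimeter s = 2.1933.
By l'Huilier's theorem, tan(E/4) = √[tan(s/2) tan((s−a)/2) tan((s−b)/2) tan((s−c)/2)], giving spherical excess E = 0.5177 rad.
Area = E·R² = 0.5177 × (6371)² ≈ 21011949 km².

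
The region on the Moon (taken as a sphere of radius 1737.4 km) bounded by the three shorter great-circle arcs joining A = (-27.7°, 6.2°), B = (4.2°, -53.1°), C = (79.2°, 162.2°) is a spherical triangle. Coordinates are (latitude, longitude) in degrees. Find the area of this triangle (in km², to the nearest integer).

4625486 km²

Side lengths (central angles): a = 1.6515, b = 2.2246, c = 1.1409 rad; semiperimeter s = 2.5085.
By l'Huilier's theorem, tan(E/4) = √[tan(s/2) tan((s−a)/2) tan((s−b)/2) tan((s−c)/2)], giving spherical excess E = 1.5323 rad.
Area = E·R² = 1.5323 × (1737.4)² ≈ 4625486 km².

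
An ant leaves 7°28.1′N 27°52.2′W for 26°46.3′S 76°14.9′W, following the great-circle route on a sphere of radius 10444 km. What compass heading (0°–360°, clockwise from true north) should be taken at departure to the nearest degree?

With φ₁ = 0.1303, φ₂ = -0.4673, Δλ = -0.8444 rad, the forward-azimuth formula gives
θ = atan2( sin Δλ cos φ₂ , cos φ₁ sin φ₂ − sin φ₁ cos φ₂ cos Δλ ) = atan2(-0.6674, -0.5237) = -128.12°.
Adding 360° brings this into [0°, 360°): 232°.

232°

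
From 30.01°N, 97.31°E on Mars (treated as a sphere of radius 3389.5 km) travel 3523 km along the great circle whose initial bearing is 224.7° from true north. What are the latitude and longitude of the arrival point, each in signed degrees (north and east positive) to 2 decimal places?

-16.09°, 58.18°

Angular distance δ = d/R = 3523/3389.5 = 1.03939 rad; initial bearing θ = 3.9218 rad.
sin φ₂ = sin φ₁ cos δ + cos φ₁ sin δ cos θ = (0.5002)(0.5067) + (0.8659)(0.8621)(-0.7108) = -0.2772, so φ₂ = -16.09°.
Δλ = atan2(sin θ sin δ cos φ₁, cos δ − sin φ₁ sin φ₂) = atan2(-0.5251, 0.6454) = -39.133°.
λ₂ = 97.310° − 39.133° = 58.18°.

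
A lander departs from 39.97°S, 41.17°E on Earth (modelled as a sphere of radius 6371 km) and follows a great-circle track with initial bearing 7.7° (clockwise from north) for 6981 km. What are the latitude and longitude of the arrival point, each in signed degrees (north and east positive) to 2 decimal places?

22.43°, 48.58°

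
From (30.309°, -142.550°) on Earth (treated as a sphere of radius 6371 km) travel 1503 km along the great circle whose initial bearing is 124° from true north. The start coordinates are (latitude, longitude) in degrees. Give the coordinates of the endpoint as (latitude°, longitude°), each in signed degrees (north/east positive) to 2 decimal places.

22.20°, -130.47°

Angular distance δ = d/R = 1503/6371 = 0.23591 rad; initial bearing θ = 2.1642 rad.
sin φ₂ = sin φ₁ cos δ + cos φ₁ sin δ cos θ = (0.5047)(0.9723) + (0.8633)(0.2337)(-0.5592) = 0.3778, so φ₂ = 22.20°.
Δλ = atan2(sin θ sin δ cos φ₁, cos δ − sin φ₁ sin φ₂) = atan2(0.1673, 0.7816) = 12.081°.
λ₂ = -142.550° + 12.081° = -130.47°.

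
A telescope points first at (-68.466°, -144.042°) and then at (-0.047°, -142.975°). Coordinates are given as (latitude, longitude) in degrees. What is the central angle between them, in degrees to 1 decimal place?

In radians: φ₁ = -1.1950, φ₂ = -0.0008, Δλ = 1.067° = 0.0186 rad.
Haversine: a = sin²(Δφ/2) + cos φ₁ cos φ₂ sin²(Δλ/2) = 0.3161 + (0.3671)(1.0000)(0.0001) = 0.31612.
Central angle c = 2·arcsin(√a) = 1.19421 rad.
So the angular separation is 68.4°.

68.4°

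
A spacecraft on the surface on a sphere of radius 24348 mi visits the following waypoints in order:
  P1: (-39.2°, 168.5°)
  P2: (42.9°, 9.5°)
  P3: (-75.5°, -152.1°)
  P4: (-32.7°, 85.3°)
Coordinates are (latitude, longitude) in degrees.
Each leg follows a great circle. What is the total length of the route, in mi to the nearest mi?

Leg P1→P2: central angle 2.8586 rad, distance 69600.0 mi.
Leg P2→P3: central angle 2.5554 rad, distance 62219.9 mi.
Leg P3→P4: central angle 1.1489 rad, distance 27972.8 mi.
Total: 69600.0 + 62219.9 + 27972.8 ≈ 159793 mi.

159793 mi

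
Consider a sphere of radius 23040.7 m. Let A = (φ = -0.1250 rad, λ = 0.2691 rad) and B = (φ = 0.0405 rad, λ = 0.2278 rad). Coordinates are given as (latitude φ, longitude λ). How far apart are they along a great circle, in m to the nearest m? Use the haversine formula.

With latitudes φ₁ = -7.162°, φ₂ = 2.320° and longitude difference Δλ = -2.366°:
Haversine: a = sin²(Δφ/2) + cos φ₁ cos φ₂ sin²(Δλ/2) = 0.0068 + (0.9922)(0.9992)(0.0004) = 0.00725.
Central angle c = 2·arcsin(√a) = 0.17055 rad.
Distance = R·c = 23040.7 × 0.1706 ≈ 3930 m.

3930 m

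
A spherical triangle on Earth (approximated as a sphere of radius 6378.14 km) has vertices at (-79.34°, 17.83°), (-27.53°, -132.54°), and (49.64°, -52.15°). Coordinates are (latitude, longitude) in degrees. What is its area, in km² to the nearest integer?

88887539 km²

Side lengths (central angles): a = 1.8300, b = 2.3572, c = 1.2539 rad; semiperimeter s = 2.7206.
By l'Huilier's theorem, tan(E/4) = √[tan(s/2) tan((s−a)/2) tan((s−b)/2) tan((s−c)/2)], giving spherical excess E = 2.1850 rad.
Area = E·R² = 2.1850 × (6378.14)² ≈ 88887539 km².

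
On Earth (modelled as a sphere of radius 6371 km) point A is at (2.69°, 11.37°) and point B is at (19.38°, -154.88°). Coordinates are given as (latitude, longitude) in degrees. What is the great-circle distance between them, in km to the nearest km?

In radians: φ₁ = 0.0469, φ₂ = 0.3382, Δλ = -166.250° = -2.9016 rad.
cos c = sin φ₁ sin φ₂ + cos φ₁ cos φ₂ cos Δλ = (0.0469)(0.3318) + (0.9989)(0.9433)(-0.9713) = -0.89972,
so c = arccos(-0.89972) = 2.68993 rad.
Distance = R·c = 6371 × 2.6899 ≈ 17138 km.

17138 km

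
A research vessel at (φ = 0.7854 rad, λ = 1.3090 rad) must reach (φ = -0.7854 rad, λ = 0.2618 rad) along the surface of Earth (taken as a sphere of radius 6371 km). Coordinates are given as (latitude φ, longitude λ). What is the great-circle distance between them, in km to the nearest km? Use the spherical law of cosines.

In radians: φ₁ = 0.7854, φ₂ = -0.7854, Δλ = -60.000° = -1.0472 rad.
cos c = sin φ₁ sin φ₂ + cos φ₁ cos φ₂ cos Δλ = (0.7071)(-0.7071) + (0.7071)(0.7071)(0.5000) = -0.25000,
so c = arccos(-0.25000) = 1.82348 rad.
Distance = R·c = 6371 × 1.8235 ≈ 11617 km.

11617 km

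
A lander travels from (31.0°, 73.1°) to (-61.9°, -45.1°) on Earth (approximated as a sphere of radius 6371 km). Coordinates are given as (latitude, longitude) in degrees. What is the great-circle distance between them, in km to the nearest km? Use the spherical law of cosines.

14475 km

In radians: φ₁ = 0.5411, φ₂ = -1.0804, Δλ = -118.200° = -2.0630 rad.
cos c = sin φ₁ sin φ₂ + cos φ₁ cos φ₂ cos Δλ = (0.5150)(-0.8821) + (0.8572)(0.4710)(-0.4726) = -0.64511,
so c = arccos(-0.64511) = 2.27197 rad.
Distance = R·c = 6371 × 2.2720 ≈ 14475 km.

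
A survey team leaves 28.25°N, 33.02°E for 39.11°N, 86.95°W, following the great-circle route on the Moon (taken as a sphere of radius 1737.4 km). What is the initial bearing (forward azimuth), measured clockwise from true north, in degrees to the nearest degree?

318°

With φ₁ = 0.4931, φ₂ = 0.6826, Δλ = -2.0939 rad, the forward-azimuth formula gives
θ = atan2( sin Δλ cos φ₂ , cos φ₁ sin φ₂ − sin φ₁ cos φ₂ cos Δλ ) = atan2(-0.6722, 0.7391) = -42.28°.
Adding 360° brings this into [0°, 360°): 318°.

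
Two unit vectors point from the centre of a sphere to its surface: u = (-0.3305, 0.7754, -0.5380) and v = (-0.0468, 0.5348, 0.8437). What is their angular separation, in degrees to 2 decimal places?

91.36°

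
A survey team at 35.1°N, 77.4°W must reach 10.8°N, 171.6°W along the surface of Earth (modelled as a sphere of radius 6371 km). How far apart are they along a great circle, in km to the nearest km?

9696 km

In radians: φ₁ = 0.6126, φ₂ = 0.1885, Δλ = -94.200° = -1.6441 rad.
cos c = sin φ₁ sin φ₂ + cos φ₁ cos φ₂ cos Δλ = (0.5750)(0.1874) + (0.8181)(0.9823)(-0.0732) = 0.04889,
so c = arccos(0.04889) = 1.52189 rad.
Distance = R·c = 6371 × 1.5219 ≈ 9696 km.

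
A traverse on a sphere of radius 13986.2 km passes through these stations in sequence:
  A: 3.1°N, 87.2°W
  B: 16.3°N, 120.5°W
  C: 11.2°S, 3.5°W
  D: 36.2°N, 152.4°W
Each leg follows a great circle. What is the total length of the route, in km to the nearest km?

72384 km

Leg A→B: central angle 0.6160 rad, distance 8615.0 km.
Leg B→C: central angle 2.0737 rad, distance 29003.0 km.
Leg C→D: central angle 2.4857 rad, distance 34766.1 km.
Total: 8615.0 + 29003.0 + 34766.1 ≈ 72384 km.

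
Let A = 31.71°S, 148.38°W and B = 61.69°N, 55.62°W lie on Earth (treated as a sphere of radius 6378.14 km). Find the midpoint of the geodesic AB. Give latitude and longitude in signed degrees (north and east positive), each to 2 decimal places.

20.40°, -118.60°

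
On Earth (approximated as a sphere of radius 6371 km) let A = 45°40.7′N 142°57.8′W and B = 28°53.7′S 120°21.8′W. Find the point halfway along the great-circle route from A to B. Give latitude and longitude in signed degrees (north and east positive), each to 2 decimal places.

The central angle between A and B is δ = 1.3500 rad.
With f = 0.5, the slerp weights are sin((1−f)δ)/sin δ = 0.6404 and sin(fδ)/sin δ = 0.6404.
Weighted sum of the unit vectors: (0.6404)·(-0.5577,-0.4208,0.7154) + (0.6404)·(-0.4426,-0.7554,-0.4832) = (-0.6406, -0.7533, 0.1487).
Converting back: φ = atan2(z, √(x²+y²)) = 8.55°, λ = atan2(y, x) = -130.38°.

8.55°, -130.38°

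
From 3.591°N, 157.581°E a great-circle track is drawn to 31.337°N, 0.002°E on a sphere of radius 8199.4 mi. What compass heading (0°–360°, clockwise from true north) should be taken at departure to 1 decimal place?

Δλ = -157.579° = -2.7503 rad.
y = sin Δλ · cos φ₂ = (-0.3814)(0.8541) = -0.3258
x = cos φ₁ sin φ₂ − sin φ₁ cos φ₂ cos Δλ = (0.9980)(0.5201) − (0.0626)(0.8541)(-0.9244) = 0.5685
θ = atan2(y, x) = -29.81°; adding 360° gives 330.2°.

330.2°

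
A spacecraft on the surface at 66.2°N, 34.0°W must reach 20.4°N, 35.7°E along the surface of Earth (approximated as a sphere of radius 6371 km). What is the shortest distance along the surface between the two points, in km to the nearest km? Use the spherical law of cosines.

7033 km

With latitudes φ₁ = 66.200°, φ₂ = 20.400° and longitude difference Δλ = 69.700°:
cos c = sin φ₁ sin φ₂ + cos φ₁ cos φ₂ cos Δλ = (0.9150)(0.3486) + (0.4035)(0.9373)(0.3469) = 0.45015,
so c = arccos(0.45015) = 1.10386 rad.
Distance = R·c = 6371 × 1.1039 ≈ 7033 km.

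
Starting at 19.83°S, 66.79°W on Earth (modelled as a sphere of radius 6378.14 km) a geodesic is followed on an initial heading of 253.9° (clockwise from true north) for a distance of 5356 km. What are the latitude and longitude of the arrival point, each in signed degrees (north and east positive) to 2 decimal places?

-24.88°, -118.83°

Angular distance δ = d/R = 5356/6378.14 = 0.83974 rad; initial bearing θ = 4.4314 rad.
sin φ₂ = sin φ₁ cos δ + cos φ₁ sin δ cos θ = (-0.3392)(0.6677) + (0.9407)(0.7445)(-0.2773) = -0.4207, so φ₂ = -24.88°.
Δλ = atan2(sin θ sin δ cos φ₁, cos δ − sin φ₁ sin φ₂) = atan2(-0.6729, 0.5249) = -52.040°.
λ₂ = -66.790° − 52.040° = -118.83°.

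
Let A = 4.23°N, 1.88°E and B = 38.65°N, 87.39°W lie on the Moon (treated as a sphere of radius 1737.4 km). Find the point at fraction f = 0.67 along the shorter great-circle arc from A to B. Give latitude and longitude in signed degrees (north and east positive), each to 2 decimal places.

Central angle δ = 1.5148 rad. Interpolating on the sphere with fraction f = 0.67:
P = [sin((1−f)δ)·A + sin(fδ)·B] / sin δ = 0.4801·A + 0.8508·B in Cartesian coordinates,
giving P = (0.5088, -0.6480, 0.5668), i.e. latitude 34.52°, longitude -51.86°.

34.52°, -51.86°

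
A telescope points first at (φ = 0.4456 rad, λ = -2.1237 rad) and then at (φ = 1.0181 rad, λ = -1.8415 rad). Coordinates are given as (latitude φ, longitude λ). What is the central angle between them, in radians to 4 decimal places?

0.6062 rad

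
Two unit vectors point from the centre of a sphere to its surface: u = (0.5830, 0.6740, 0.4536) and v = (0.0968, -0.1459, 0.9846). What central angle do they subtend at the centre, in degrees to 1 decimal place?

66.1°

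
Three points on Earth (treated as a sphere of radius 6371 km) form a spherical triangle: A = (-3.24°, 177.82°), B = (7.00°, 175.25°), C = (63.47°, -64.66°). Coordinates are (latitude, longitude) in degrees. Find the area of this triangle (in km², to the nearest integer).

Side lengths (central angles): a = 1.6843, b = 1.8303, c = 0.1842 rad; semiperimeter s = 1.8494.
By l'Huilier's theorem, tan(E/4) = √[tan(s/2) tan((s−a)/2) tan((s−b)/2) tan((s−c)/2)], giving spherical excess E = 0.1357 rad.
Area = E·R² = 0.1357 × (6371)² ≈ 5508469 km².

5508469 km²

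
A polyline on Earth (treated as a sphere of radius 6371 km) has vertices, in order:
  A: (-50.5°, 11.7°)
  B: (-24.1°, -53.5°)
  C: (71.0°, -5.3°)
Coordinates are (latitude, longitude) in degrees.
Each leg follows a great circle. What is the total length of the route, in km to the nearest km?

Leg A→B: central angle 0.9781 rad, distance 6231.3 km.
Leg B→C: central angle 1.7599 rad, distance 11212.4 km.
Total: 6231.3 + 11212.4 ≈ 17444 km.

17444 km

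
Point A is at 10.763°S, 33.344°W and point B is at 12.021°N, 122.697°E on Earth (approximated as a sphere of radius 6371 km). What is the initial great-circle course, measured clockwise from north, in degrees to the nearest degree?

85°

With φ₁ = -0.1878, φ₂ = 0.2098, Δλ = 2.7234 rad, the forward-azimuth formula gives
θ = atan2( sin Δλ cos φ₂ , cos φ₁ sin φ₂ − sin φ₁ cos φ₂ cos Δλ ) = atan2(0.3972, 0.0377) = 84.58°.
So the initial bearing is 85°.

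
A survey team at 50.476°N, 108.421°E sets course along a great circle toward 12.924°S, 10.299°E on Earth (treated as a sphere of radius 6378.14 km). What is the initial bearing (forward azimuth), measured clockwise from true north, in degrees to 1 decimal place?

267.9°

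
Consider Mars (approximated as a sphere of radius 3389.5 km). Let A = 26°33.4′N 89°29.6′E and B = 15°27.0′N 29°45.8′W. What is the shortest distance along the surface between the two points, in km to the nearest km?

In radians: φ₁ = 0.4635, φ₂ = 0.2697, Δλ = -119.257° = -2.0814 rad.
Haversine: a = sin²(Δφ/2) + cos φ₁ cos φ₂ sin²(Δλ/2) = 0.0094 + (0.8945)(0.9639)(0.7444) = 0.65113.
Central angle c = 2·arcsin(√a) = 1.87786 rad.
Distance = R·c = 3389.5 × 1.8779 ≈ 6365 km.

6365 km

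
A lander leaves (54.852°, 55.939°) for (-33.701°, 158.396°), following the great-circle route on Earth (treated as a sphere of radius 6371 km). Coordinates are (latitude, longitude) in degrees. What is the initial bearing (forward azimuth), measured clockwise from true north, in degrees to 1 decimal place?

Δλ = 102.457° = 1.7882 rad.
y = sin Δλ · cos φ₂ = (0.9765)(0.8319) = 0.8124
x = cos φ₁ sin φ₂ − sin φ₁ cos φ₂ cos Δλ = (0.5757)(-0.5549) − (0.8177)(0.8319)(-0.2157) = -0.1727
θ = atan2(y, x) = 102.00°, so the bearing is 102.0°.

102.0°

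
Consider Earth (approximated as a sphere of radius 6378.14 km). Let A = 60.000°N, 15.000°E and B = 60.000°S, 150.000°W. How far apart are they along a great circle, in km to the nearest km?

19204 km

Let φ₁ = 1.0472 rad, φ₂ = -1.0472 rad, and Δλ = -2.8798 rad.
Haversine: a = sin²(Δφ/2) + cos φ₁ cos φ₂ sin²(Δλ/2) = 0.7500 + (0.5000)(0.5000)(0.9830) = 0.99574.
Central angle c = 2·arcsin(√a) = 3.01097 rad.
Distance = R·c = 6378.14 × 3.0110 ≈ 19204 km.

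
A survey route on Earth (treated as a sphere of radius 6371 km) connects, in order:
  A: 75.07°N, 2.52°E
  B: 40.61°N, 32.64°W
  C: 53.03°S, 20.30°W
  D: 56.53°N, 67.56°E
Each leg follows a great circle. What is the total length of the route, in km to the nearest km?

Leg A→B: central angle 0.6619 rad, distance 4216.9 km.
Leg B→C: central angle 1.6449 rad, distance 10479.7 km.
Leg C→D: central angle 2.2838 rad, distance 14549.8 km.
Total: 4216.9 + 10479.7 + 14549.8 ≈ 29246 km.

29246 km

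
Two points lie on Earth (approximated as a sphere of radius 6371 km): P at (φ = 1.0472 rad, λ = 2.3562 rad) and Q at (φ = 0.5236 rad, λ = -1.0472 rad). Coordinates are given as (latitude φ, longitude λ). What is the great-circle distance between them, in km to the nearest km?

9914 km

In radians: φ₁ = 1.0472, φ₂ = 0.5236, Δλ = 165.000° = 2.8798 rad.
cos c = sin φ₁ sin φ₂ + cos φ₁ cos φ₂ cos Δλ = (0.8660)(0.5000) + (0.5000)(0.8660)(-0.9659) = 0.01476,
so c = arccos(0.01476) = 1.55604 rad.
Distance = R·c = 6371 × 1.5560 ≈ 9914 km.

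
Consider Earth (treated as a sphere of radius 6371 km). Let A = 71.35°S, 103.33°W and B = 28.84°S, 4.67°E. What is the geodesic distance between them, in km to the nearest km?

Let φ₁ = -1.2453 rad, φ₂ = -0.5034 rad, and Δλ = 1.8850 rad.
cos c = sin φ₁ sin φ₂ + cos φ₁ cos φ₂ cos Δλ = (-0.9475)(-0.4824) + (0.3198)(0.8760)(-0.3090) = 0.37047,
so c = arccos(0.37047) = 1.19128 rad.
Distance = R·c = 6371 × 1.1913 ≈ 7590 km.

7590 km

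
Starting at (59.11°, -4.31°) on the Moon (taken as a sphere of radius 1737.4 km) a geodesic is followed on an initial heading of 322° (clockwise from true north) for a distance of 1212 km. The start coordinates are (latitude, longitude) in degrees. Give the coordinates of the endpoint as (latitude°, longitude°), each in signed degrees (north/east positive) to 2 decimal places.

66.57°, -100.22°

Angular distance δ = d/R = 1212/1737.4 = 0.69759 rad; initial bearing θ = 5.6200 rad.
sin φ₂ = sin φ₁ cos δ + cos φ₁ sin δ cos θ = (0.8582)(0.7664) + (0.5134)(0.6424)(0.7880) = 0.9176, so φ₂ = 66.57°.
Δλ = atan2(sin θ sin δ cos φ₁, cos δ − sin φ₁ sin φ₂) = atan2(-0.2030, -0.0210) = -95.910°.
λ₂ = -4.310° − 95.910° = -100.22°.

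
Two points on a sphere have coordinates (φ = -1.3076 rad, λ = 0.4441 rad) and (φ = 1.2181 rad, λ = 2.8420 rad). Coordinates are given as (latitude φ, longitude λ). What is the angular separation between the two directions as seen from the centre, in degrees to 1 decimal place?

166.5°

With latitudes φ₁ = -74.920°, φ₂ = 69.792° and longitude difference Δλ = 137.390°:
Haversine: a = sin²(Δφ/2) + cos φ₁ cos φ₂ sin²(Δλ/2) = 0.9081 + (0.2602)(0.3454)(0.8680) = 0.98613.
Central angle c = 2·arcsin(√a) = 2.90554 rad.
So the angular separation is 166.5°.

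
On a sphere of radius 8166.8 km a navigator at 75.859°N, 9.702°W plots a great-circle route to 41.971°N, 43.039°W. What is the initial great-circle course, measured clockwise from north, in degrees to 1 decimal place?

Δλ = -33.337° = -0.5818 rad.
y = sin Δλ · cos φ₂ = (-0.5496)(0.7435) = -0.4086
x = cos φ₁ sin φ₂ − sin φ₁ cos φ₂ cos Δλ = (0.2443)(0.6688) − (0.9697)(0.7435)(0.8355) = -0.4389
θ = atan2(y, x) = -137.05°; adding 360° gives 222.9°.

222.9°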